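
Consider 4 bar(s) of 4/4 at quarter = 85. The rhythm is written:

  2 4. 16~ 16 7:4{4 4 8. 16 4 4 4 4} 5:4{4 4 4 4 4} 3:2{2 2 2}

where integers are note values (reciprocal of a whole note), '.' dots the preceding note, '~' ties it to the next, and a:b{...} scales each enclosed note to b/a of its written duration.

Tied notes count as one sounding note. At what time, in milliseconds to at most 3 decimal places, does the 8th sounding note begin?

1. 0.0ms @ 0 + 1411.765ms (2)
2. 1411.765ms @ 2 + 1058.824ms (3/2)
3. 2470.588ms @ 7/2 + 352.941ms (1/2)
4. 2823.529ms @ 4 + 403.361ms (4/7)
5. 3226.891ms @ 32/7 + 403.361ms (4/7)
6. 3630.252ms @ 36/7 + 302.521ms (3/7)
7. 3932.773ms @ 39/7 + 100.84ms (1/7)
8. 4033.613ms @ 40/7 + 403.361ms (4/7)
9. 4436.975ms @ 44/7 + 403.361ms (4/7)
10. 4840.336ms @ 48/7 + 403.361ms (4/7)
11. 5243.697ms @ 52/7 + 403.361ms (4/7)
12. 5647.059ms @ 8 + 564.706ms (4/5)
13. 6211.765ms @ 44/5 + 564.706ms (4/5)
14. 6776.471ms @ 48/5 + 564.706ms (4/5)
15. 7341.176ms @ 52/5 + 564.706ms (4/5)
16. 7905.882ms @ 56/5 + 564.706ms (4/5)
17. 8470.588ms @ 12 + 941.176ms (4/3)
18. 9411.765ms @ 40/3 + 941.176ms (4/3)
19. 10352.941ms @ 44/3 + 941.176ms (4/3)

note 8 onset = 40/7b = 4033.613ms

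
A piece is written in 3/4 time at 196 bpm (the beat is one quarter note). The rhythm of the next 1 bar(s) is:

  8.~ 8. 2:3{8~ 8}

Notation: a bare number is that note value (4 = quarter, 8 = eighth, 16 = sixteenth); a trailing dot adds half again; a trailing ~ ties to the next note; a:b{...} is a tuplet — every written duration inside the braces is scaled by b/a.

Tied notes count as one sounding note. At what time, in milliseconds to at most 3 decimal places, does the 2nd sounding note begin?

1. 0.0ms @ 0 + 459.184ms (3/2)
2. 459.184ms @ 3/2 + 459.184ms (3/2)

note 2 onset = 3/2b = 459.184ms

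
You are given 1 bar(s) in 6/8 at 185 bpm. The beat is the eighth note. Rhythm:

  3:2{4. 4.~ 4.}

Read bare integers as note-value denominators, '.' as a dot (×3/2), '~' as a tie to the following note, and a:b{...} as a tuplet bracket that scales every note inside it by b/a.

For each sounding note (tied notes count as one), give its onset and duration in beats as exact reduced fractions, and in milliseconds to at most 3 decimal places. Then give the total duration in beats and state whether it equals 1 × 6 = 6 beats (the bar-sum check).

1) 0.0ms=0b +648.649ms=2b
2) 648.649ms=2b +1297.297ms=4b
Σ=6b of 6 (185bpm 6/8) — PASS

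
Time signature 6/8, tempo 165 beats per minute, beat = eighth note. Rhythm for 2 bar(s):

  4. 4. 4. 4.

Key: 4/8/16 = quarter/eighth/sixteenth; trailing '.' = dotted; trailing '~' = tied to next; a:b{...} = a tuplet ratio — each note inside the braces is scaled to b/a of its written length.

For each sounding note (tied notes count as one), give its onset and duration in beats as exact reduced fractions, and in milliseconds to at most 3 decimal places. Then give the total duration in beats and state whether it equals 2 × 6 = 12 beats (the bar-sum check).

1) 0.0ms=0b +1090.909ms=3b
2) 1090.909ms=3b +1090.909ms=3b
3) 2181.818ms=6b +1090.909ms=3b
4) 3272.727ms=9b +1090.909ms=3b
Σ=12b of 12 (165bpm 6/8) — PASS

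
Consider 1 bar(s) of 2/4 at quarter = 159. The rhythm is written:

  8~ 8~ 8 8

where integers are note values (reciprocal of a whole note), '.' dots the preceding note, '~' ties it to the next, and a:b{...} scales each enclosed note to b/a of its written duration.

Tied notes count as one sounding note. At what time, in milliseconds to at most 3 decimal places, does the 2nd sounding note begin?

note 2 onset = 3/2b = 566.038ms

1. 0.0ms @ 0 + 566.038ms (3/2)
2. 566.038ms @ 3/2 + 188.679ms (1/2)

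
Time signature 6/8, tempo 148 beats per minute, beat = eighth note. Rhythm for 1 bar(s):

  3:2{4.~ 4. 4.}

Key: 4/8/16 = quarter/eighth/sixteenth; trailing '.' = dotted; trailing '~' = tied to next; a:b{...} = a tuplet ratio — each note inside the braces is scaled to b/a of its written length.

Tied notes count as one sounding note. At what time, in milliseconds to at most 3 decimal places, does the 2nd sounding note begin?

1. 0.0ms @ 0 + 1621.622ms (4)
2. 1621.622ms @ 4 + 810.811ms (2)

note 2 onset = 4b = 1621.622ms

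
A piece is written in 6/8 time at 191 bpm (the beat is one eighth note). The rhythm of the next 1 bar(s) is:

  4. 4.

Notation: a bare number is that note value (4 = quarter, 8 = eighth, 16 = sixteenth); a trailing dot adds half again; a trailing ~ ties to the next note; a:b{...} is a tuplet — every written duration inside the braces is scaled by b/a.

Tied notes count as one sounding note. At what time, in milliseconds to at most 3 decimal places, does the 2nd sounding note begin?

note 2 onset = 3b = 942.408ms

1. 0.0ms @ 0 + 942.408ms (3)
2. 942.408ms @ 3 + 942.408ms (3)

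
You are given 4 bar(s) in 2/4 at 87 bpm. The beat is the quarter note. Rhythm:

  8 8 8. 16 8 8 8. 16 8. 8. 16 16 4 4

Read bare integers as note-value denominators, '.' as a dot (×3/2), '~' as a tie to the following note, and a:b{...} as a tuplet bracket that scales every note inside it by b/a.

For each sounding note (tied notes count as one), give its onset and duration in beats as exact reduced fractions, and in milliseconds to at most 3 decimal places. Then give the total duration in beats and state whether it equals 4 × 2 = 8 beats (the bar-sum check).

1) 0.0ms=0b +344.828ms=1/2b
2) 344.828ms=1/2b +344.828ms=1/2b
3) 689.655ms=1b +517.241ms=3/4b
4) 1206.897ms=7/4b +172.414ms=1/4b
5) 1379.31ms=2b +344.828ms=1/2b
6) 1724.138ms=5/2b +344.828ms=1/2b
7) 2068.966ms=3b +517.241ms=3/4b
8) 2586.207ms=15/4b +172.414ms=1/4b
9) 2758.621ms=4b +517.241ms=3/4b
10) 3275.862ms=19/4b +517.241ms=3/4b
11) 3793.103ms=11/2b +172.414ms=1/4b
12) 3965.517ms=23/4b +172.414ms=1/4b
13) 4137.931ms=6b +689.655ms=1b
14) 4827.586ms=7b +689.655ms=1b
Σ=8b of 8 (87bpm 2/4) — PASS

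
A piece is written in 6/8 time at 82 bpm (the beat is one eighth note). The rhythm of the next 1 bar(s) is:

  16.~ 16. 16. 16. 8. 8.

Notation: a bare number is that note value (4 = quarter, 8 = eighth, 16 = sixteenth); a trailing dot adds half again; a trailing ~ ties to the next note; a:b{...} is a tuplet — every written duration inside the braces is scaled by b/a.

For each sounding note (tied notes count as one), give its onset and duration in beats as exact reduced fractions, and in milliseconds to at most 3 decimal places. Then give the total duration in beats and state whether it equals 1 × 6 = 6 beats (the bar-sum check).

1) 0.0ms=0b +1097.561ms=3/2b
2) 1097.561ms=3/2b +548.78ms=3/4b
3) 1646.341ms=9/4b +548.78ms=3/4b
4) 2195.122ms=3b +1097.561ms=3/2b
5) 3292.683ms=9/2b +1097.561ms=3/2b
Σ=6b of 6 (82bpm 6/8) — PASS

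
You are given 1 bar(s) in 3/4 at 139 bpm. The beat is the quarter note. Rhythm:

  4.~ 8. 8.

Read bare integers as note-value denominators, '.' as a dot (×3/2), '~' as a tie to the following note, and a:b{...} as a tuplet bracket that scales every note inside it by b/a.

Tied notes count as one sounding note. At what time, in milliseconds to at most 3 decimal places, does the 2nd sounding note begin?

1. 0.0ms @ 0 + 971.223ms (9/4)
2. 971.223ms @ 9/4 + 323.741ms (3/4)

note 2 onset = 9/4b = 971.223ms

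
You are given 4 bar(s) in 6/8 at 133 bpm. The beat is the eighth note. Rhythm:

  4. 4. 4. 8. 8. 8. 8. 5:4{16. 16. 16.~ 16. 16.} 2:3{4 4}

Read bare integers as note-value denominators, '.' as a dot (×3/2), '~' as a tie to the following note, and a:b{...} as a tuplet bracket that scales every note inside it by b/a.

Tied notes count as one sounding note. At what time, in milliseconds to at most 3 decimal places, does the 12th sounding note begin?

1. 0.0ms @ 0 + 1353.383ms (3)
2. 1353.383ms @ 3 + 1353.383ms (3)
3. 2706.767ms @ 6 + 1353.383ms (3)
4. 4060.15ms @ 9 + 676.692ms (3/2)
5. 4736.842ms @ 21/2 + 676.692ms (3/2)
6. 5413.534ms @ 12 + 676.692ms (3/2)
7. 6090.226ms @ 27/2 + 676.692ms (3/2)
8. 6766.917ms @ 15 + 270.677ms (3/5)
9. 7037.594ms @ 78/5 + 270.677ms (3/5)
10. 7308.271ms @ 81/5 + 541.353ms (6/5)
11. 7849.624ms @ 87/5 + 270.677ms (3/5)
12. 8120.301ms @ 18 + 1353.383ms (3)
13. 9473.684ms @ 21 + 1353.383ms (3)

note 12 onset = 18b = 8120.301ms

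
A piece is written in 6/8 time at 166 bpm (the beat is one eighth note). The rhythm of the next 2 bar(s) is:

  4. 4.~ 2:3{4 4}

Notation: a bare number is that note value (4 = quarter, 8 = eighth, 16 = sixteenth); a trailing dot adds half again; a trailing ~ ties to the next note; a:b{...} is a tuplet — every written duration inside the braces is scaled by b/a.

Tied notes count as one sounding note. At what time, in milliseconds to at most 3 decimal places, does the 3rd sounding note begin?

1. 0.0ms @ 0 + 1084.337ms (3)
2. 1084.337ms @ 3 + 2168.675ms (6)
3. 3253.012ms @ 9 + 1084.337ms (3)

note 3 onset = 9b = 3253.012ms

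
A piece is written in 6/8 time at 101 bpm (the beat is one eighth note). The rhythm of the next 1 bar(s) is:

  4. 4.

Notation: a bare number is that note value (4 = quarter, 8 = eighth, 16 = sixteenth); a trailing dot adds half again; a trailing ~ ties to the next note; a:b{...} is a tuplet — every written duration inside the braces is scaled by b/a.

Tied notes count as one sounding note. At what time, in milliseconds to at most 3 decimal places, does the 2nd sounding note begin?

1. 0.0ms @ 0 + 1782.178ms (3)
2. 1782.178ms @ 3 + 1782.178ms (3)

note 2 onset = 3b = 1782.178ms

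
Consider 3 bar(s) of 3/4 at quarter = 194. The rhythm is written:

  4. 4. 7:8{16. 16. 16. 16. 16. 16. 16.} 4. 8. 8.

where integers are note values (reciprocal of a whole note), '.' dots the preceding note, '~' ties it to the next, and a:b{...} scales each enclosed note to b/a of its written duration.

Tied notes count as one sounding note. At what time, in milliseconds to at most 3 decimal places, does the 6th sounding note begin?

1. 0.0ms @ 0 + 463.918ms (3/2)
2. 463.918ms @ 3/2 + 463.918ms (3/2)
3. 927.835ms @ 3 + 132.548ms (3/7)
4. 1060.383ms @ 24/7 + 132.548ms (3/7)
5. 1192.931ms @ 27/7 + 132.548ms (3/7)
6. 1325.479ms @ 30/7 + 132.548ms (3/7)
7. 1458.027ms @ 33/7 + 132.548ms (3/7)
8. 1590.574ms @ 36/7 + 132.548ms (3/7)
9. 1723.122ms @ 39/7 + 132.548ms (3/7)
10. 1855.67ms @ 6 + 463.918ms (3/2)
11. 2319.588ms @ 15/2 + 231.959ms (3/4)
12. 2551.546ms @ 33/4 + 231.959ms (3/4)

note 6 onset = 30/7b = 1325.479ms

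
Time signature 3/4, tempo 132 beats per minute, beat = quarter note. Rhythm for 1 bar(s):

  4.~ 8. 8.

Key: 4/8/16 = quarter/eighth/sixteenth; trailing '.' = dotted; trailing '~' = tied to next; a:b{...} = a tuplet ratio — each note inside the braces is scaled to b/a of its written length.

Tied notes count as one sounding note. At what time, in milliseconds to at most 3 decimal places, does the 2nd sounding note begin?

1. 0.0ms @ 0 + 1022.727ms (9/4)
2. 1022.727ms @ 9/4 + 340.909ms (3/4)

note 2 onset = 9/4b = 1022.727ms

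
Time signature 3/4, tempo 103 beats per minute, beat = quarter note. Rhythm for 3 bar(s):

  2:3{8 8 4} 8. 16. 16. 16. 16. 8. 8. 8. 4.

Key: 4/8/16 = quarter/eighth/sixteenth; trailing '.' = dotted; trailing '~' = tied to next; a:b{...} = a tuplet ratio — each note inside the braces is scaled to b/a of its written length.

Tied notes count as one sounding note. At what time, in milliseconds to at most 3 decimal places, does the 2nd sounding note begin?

note 2 onset = 3/4b = 436.893ms

1. 0.0ms @ 0 + 436.893ms (3/4)
2. 436.893ms @ 3/4 + 436.893ms (3/4)
3. 873.786ms @ 3/2 + 873.786ms (3/2)
4. 1747.573ms @ 3 + 436.893ms (3/4)
5. 2184.466ms @ 15/4 + 218.447ms (3/8)
6. 2402.913ms @ 33/8 + 218.447ms (3/8)
7. 2621.359ms @ 9/2 + 218.447ms (3/8)
8. 2839.806ms @ 39/8 + 218.447ms (3/8)
9. 3058.252ms @ 21/4 + 436.893ms (3/4)
10. 3495.146ms @ 6 + 436.893ms (3/4)
11. 3932.039ms @ 27/4 + 436.893ms (3/4)
12. 4368.932ms @ 15/2 + 873.786ms (3/2)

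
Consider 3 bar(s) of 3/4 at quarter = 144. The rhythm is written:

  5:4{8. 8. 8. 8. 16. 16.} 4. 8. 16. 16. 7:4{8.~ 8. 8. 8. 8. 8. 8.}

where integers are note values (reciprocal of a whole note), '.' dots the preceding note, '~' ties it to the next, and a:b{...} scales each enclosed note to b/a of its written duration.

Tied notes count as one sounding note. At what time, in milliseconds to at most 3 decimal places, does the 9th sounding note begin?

1. 0.0ms @ 0 + 250.0ms (3/5)
2. 250.0ms @ 3/5 + 250.0ms (3/5)
3. 500.0ms @ 6/5 + 250.0ms (3/5)
4. 750.0ms @ 9/5 + 250.0ms (3/5)
5. 1000.0ms @ 12/5 + 125.0ms (3/10)
6. 1125.0ms @ 27/10 + 125.0ms (3/10)
7. 1250.0ms @ 3 + 625.0ms (3/2)
8. 1875.0ms @ 9/2 + 312.5ms (3/4)
9. 2187.5ms @ 21/4 + 156.25ms (3/8)
10. 2343.75ms @ 45/8 + 156.25ms (3/8)
11. 2500.0ms @ 6 + 357.143ms (6/7)
12. 2857.143ms @ 48/7 + 178.571ms (3/7)
13. 3035.714ms @ 51/7 + 178.571ms (3/7)
14. 3214.286ms @ 54/7 + 178.571ms (3/7)
15. 3392.857ms @ 57/7 + 178.571ms (3/7)
16. 3571.429ms @ 60/7 + 178.571ms (3/7)

note 9 onset = 21/4b = 2187.5ms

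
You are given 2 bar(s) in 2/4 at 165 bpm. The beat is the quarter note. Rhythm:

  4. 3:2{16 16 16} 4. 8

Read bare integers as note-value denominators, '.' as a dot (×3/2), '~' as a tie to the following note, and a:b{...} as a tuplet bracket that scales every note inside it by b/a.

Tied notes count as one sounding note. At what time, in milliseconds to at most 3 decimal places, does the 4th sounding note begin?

note 4 onset = 11/6b = 666.667ms

1. 0.0ms @ 0 + 545.455ms (3/2)
2. 545.455ms @ 3/2 + 60.606ms (1/6)
3. 606.061ms @ 5/3 + 60.606ms (1/6)
4. 666.667ms @ 11/6 + 60.606ms (1/6)
5. 727.273ms @ 2 + 545.455ms (3/2)
6. 1272.727ms @ 7/2 + 181.818ms (1/2)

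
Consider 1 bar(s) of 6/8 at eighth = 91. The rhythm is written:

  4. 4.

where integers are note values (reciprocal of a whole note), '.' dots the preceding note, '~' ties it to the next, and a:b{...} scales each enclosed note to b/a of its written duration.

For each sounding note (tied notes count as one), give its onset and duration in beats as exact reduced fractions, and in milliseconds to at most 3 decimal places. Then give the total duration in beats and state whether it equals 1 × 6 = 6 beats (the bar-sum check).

1) 0.0ms=0b +1978.022ms=3b
2) 1978.022ms=3b +1978.022ms=3b
Σ=6b of 6 (91bpm 6/8) — PASS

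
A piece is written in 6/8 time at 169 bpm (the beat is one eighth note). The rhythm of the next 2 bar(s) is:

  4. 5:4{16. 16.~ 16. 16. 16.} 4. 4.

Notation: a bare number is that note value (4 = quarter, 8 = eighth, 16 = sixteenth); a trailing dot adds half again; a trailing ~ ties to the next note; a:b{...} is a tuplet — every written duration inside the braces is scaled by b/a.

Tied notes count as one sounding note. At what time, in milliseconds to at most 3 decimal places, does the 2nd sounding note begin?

1. 0.0ms @ 0 + 1065.089ms (3)
2. 1065.089ms @ 3 + 213.018ms (3/5)
3. 1278.107ms @ 18/5 + 426.036ms (6/5)
4. 1704.142ms @ 24/5 + 213.018ms (3/5)
5. 1917.16ms @ 27/5 + 213.018ms (3/5)
6. 2130.178ms @ 6 + 1065.089ms (3)
7. 3195.266ms @ 9 + 1065.089ms (3)

note 2 onset = 3b = 1065.089ms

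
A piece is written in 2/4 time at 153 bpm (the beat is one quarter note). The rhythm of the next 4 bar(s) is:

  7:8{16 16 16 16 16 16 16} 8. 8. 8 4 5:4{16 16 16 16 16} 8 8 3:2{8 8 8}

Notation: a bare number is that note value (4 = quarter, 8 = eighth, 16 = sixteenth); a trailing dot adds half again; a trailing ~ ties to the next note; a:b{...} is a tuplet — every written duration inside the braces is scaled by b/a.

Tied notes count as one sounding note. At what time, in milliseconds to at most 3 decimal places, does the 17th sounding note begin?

note 17 onset = 6b = 2352.941ms

1. 0.0ms @ 0 + 112.045ms (2/7)
2. 112.045ms @ 2/7 + 112.045ms (2/7)
3. 224.09ms @ 4/7 + 112.045ms (2/7)
4. 336.134ms @ 6/7 + 112.045ms (2/7)
5. 448.179ms @ 8/7 + 112.045ms (2/7)
6. 560.224ms @ 10/7 + 112.045ms (2/7)
7. 672.269ms @ 12/7 + 112.045ms (2/7)
8. 784.314ms @ 2 + 294.118ms (3/4)
9. 1078.431ms @ 11/4 + 294.118ms (3/4)
10. 1372.549ms @ 7/2 + 196.078ms (1/2)
11. 1568.627ms @ 4 + 392.157ms (1)
12. 1960.784ms @ 5 + 78.431ms (1/5)
13. 2039.216ms @ 26/5 + 78.431ms (1/5)
14. 2117.647ms @ 27/5 + 78.431ms (1/5)
15. 2196.078ms @ 28/5 + 78.431ms (1/5)
16. 2274.51ms @ 29/5 + 78.431ms (1/5)
17. 2352.941ms @ 6 + 196.078ms (1/2)
18. 2549.02ms @ 13/2 + 196.078ms (1/2)
19. 2745.098ms @ 7 + 130.719ms (1/3)
20. 2875.817ms @ 22/3 + 130.719ms (1/3)
21. 3006.536ms @ 23/3 + 130.719ms (1/3)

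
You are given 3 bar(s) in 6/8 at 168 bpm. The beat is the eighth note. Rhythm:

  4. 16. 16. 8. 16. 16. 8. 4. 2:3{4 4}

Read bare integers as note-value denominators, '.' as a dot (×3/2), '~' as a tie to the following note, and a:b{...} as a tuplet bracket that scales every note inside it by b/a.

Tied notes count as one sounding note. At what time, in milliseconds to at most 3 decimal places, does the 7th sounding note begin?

note 7 onset = 15/2b = 2678.571ms

1. 0.0ms @ 0 + 1071.429ms (3)
2. 1071.429ms @ 3 + 267.857ms (3/4)
3. 1339.286ms @ 15/4 + 267.857ms (3/4)
4. 1607.143ms @ 9/2 + 535.714ms (3/2)
5. 2142.857ms @ 6 + 267.857ms (3/4)
6. 2410.714ms @ 27/4 + 267.857ms (3/4)
7. 2678.571ms @ 15/2 + 535.714ms (3/2)
8. 3214.286ms @ 9 + 1071.429ms (3)
9. 4285.714ms @ 12 + 1071.429ms (3)
10. 5357.143ms @ 15 + 1071.429ms (3)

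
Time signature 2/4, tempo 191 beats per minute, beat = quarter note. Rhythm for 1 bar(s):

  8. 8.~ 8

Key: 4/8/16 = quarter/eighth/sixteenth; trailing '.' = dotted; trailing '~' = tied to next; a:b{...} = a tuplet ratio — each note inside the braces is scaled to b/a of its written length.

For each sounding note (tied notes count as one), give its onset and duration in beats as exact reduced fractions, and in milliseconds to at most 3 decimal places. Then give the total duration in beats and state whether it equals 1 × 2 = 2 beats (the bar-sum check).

1) 0.0ms=0b +235.602ms=3/4b
2) 235.602ms=3/4b +392.67ms=5/4b
Σ=2b of 2 (191bpm 2/4) — PASS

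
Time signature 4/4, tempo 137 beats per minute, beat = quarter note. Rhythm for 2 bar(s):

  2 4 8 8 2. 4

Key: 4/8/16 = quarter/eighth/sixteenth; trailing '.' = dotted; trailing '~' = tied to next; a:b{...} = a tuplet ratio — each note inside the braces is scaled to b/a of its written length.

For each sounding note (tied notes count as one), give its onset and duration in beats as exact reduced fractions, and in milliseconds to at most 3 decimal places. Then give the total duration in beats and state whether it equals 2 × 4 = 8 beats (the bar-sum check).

1) 0.0ms=0b +875.912ms=2b
2) 875.912ms=2b +437.956ms=1b
3) 1313.869ms=3b +218.978ms=1/2b
4) 1532.847ms=7/2b +218.978ms=1/2b
5) 1751.825ms=4b +1313.869ms=3b
6) 3065.693ms=7b +437.956ms=1b
Σ=8b of 8 (137bpm 4/4) — PASS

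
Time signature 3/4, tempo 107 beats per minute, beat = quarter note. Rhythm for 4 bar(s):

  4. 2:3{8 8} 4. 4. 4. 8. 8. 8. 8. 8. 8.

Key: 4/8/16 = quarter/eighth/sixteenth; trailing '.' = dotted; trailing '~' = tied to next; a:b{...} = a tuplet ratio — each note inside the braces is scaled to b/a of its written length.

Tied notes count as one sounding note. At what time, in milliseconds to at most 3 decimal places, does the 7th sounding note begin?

note 7 onset = 15/2b = 4205.607ms

1. 0.0ms @ 0 + 841.121ms (3/2)
2. 841.121ms @ 3/2 + 420.561ms (3/4)
3. 1261.682ms @ 9/4 + 420.561ms (3/4)
4. 1682.243ms @ 3 + 841.121ms (3/2)
5. 2523.364ms @ 9/2 + 841.121ms (3/2)
6. 3364.486ms @ 6 + 841.121ms (3/2)
7. 4205.607ms @ 15/2 + 420.561ms (3/4)
8. 4626.168ms @ 33/4 + 420.561ms (3/4)
9. 5046.729ms @ 9 + 420.561ms (3/4)
10. 5467.29ms @ 39/4 + 420.561ms (3/4)
11. 5887.85ms @ 21/2 + 420.561ms (3/4)
12. 6308.411ms @ 45/4 + 420.561ms (3/4)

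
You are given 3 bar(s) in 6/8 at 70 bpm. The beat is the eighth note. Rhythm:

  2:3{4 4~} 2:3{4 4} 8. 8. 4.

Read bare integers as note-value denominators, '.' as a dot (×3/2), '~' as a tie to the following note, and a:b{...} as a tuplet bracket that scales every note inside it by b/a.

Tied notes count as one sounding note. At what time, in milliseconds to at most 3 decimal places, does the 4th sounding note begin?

note 4 onset = 12b = 10285.714ms

1. 0.0ms @ 0 + 2571.429ms (3)
2. 2571.429ms @ 3 + 5142.857ms (6)
3. 7714.286ms @ 9 + 2571.429ms (3)
4. 10285.714ms @ 12 + 1285.714ms (3/2)
5. 11571.429ms @ 27/2 + 1285.714ms (3/2)
6. 12857.143ms @ 15 + 2571.429ms (3)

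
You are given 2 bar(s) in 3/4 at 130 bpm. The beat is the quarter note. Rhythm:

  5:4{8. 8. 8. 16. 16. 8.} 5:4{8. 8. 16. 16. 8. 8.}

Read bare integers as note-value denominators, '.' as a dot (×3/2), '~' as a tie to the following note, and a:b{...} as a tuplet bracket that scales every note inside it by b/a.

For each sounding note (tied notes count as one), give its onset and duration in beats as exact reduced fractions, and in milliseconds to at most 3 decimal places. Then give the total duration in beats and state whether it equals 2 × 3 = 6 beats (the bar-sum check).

1) 0.0ms=0b +276.923ms=3/5b
2) 276.923ms=3/5b +276.923ms=3/5b
3) 553.846ms=6/5b +276.923ms=3/5b
4) 830.769ms=9/5b +138.462ms=3/10b
5) 969.231ms=21/10b +138.462ms=3/10b
6) 1107.692ms=12/5b +276.923ms=3/5b
7) 1384.615ms=3b +276.923ms=3/5b
8) 1661.538ms=18/5b +276.923ms=3/5b
9) 1938.462ms=21/5b +138.462ms=3/10b
10) 2076.923ms=9/2b +138.462ms=3/10b
11) 2215.385ms=24/5b +276.923ms=3/5b
12) 2492.308ms=27/5b +276.923ms=3/5b
Σ=6b of 6 (130bpm 3/4) — PASS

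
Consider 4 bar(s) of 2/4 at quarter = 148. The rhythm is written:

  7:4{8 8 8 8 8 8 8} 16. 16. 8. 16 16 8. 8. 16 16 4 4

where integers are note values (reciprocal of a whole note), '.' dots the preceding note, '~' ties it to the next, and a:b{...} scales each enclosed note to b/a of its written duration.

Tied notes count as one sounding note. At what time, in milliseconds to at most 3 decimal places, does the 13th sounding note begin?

1. 0.0ms @ 0 + 115.83ms (2/7)
2. 115.83ms @ 2/7 + 115.83ms (2/7)
3. 231.66ms @ 4/7 + 115.83ms (2/7)
4. 347.49ms @ 6/7 + 115.83ms (2/7)
5. 463.32ms @ 8/7 + 115.83ms (2/7)
6. 579.151ms @ 10/7 + 115.83ms (2/7)
7. 694.981ms @ 12/7 + 115.83ms (2/7)
8. 810.811ms @ 2 + 152.027ms (3/8)
9. 962.838ms @ 19/8 + 152.027ms (3/8)
10. 1114.865ms @ 11/4 + 304.054ms (3/4)
11. 1418.919ms @ 7/2 + 101.351ms (1/4)
12. 1520.27ms @ 15/4 + 101.351ms (1/4)
13. 1621.622ms @ 4 + 304.054ms (3/4)
14. 1925.676ms @ 19/4 + 304.054ms (3/4)
15. 2229.73ms @ 11/2 + 101.351ms (1/4)
16. 2331.081ms @ 23/4 + 101.351ms (1/4)
17. 2432.432ms @ 6 + 405.405ms (1)
18. 2837.838ms @ 7 + 405.405ms (1)

note 13 onset = 4b = 1621.622ms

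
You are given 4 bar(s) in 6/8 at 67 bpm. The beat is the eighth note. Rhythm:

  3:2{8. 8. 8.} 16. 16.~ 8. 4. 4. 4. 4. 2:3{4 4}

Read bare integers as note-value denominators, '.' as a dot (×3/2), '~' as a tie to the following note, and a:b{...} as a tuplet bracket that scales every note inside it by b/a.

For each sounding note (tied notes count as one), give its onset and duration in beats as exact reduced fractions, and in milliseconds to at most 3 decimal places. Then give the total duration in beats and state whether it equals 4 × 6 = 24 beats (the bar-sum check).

1) 0.0ms=0b +895.522ms=1b
2) 895.522ms=1b +895.522ms=1b
3) 1791.045ms=2b +895.522ms=1b
4) 2686.567ms=3b +671.642ms=3/4b
5) 3358.209ms=15/4b +2014.925ms=9/4b
6) 5373.134ms=6b +2686.567ms=3b
7) 8059.701ms=9b +2686.567ms=3b
8) 10746.269ms=12b +2686.567ms=3b
9) 13432.836ms=15b +2686.567ms=3b
10) 16119.403ms=18b +2686.567ms=3b
11) 18805.97ms=21b +2686.567ms=3b
Σ=24b of 24 (67bpm 6/8) — PASS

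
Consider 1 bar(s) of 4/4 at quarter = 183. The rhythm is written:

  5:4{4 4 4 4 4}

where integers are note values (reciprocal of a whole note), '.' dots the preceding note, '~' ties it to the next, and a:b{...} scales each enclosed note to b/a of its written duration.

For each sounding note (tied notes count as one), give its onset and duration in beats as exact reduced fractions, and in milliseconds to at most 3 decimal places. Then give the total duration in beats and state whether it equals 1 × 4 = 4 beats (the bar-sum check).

1) 0.0ms=0b +262.295ms=4/5b
2) 262.295ms=4/5b +262.295ms=4/5b
3) 524.59ms=8/5b +262.295ms=4/5b
4) 786.885ms=12/5b +262.295ms=4/5b
5) 1049.18ms=16/5b +262.295ms=4/5b
Σ=4b of 4 (183bpm 4/4) — PASS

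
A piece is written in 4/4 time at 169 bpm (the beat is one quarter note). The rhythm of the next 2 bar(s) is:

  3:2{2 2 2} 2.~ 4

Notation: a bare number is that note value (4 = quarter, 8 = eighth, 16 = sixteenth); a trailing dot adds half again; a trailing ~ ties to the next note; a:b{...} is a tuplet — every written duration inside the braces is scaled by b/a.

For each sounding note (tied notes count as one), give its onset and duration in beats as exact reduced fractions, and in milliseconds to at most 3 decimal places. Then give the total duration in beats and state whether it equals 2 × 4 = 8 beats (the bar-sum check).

1) 0.0ms=0b +473.373ms=4/3b
2) 473.373ms=4/3b +473.373ms=4/3b
3) 946.746ms=8/3b +473.373ms=4/3b
4) 1420.118ms=4b +1420.118ms=4b
Σ=8b of 8 (169bpm 4/4) — PASS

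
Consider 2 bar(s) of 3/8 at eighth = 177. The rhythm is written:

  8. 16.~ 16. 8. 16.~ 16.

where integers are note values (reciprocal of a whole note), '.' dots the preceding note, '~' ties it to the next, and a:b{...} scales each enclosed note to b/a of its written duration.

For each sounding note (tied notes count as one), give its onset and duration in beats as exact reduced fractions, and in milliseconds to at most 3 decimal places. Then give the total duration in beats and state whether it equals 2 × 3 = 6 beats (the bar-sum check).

1) 0.0ms=0b +508.475ms=3/2b
2) 508.475ms=3/2b +508.475ms=3/2b
3) 1016.949ms=3b +508.475ms=3/2b
4) 1525.424ms=9/2b +508.475ms=3/2b
Σ=6b of 6 (177bpm 3/8) — PASS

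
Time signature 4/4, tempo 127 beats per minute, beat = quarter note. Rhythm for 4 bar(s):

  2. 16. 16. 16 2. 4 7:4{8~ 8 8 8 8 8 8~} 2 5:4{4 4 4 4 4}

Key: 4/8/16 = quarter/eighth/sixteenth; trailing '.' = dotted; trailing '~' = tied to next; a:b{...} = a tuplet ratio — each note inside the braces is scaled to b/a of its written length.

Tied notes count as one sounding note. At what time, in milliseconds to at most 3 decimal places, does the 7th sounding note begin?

note 7 onset = 8b = 3779.528ms

1. 0.0ms @ 0 + 1417.323ms (3)
2. 1417.323ms @ 3 + 177.165ms (3/8)
3. 1594.488ms @ 27/8 + 177.165ms (3/8)
4. 1771.654ms @ 15/4 + 118.11ms (1/4)
5. 1889.764ms @ 4 + 1417.323ms (3)
6. 3307.087ms @ 7 + 472.441ms (1)
7. 3779.528ms @ 8 + 269.966ms (4/7)
8. 4049.494ms @ 60/7 + 134.983ms (2/7)
9. 4184.477ms @ 62/7 + 134.983ms (2/7)
10. 4319.46ms @ 64/7 + 134.983ms (2/7)
11. 4454.443ms @ 66/7 + 134.983ms (2/7)
12. 4589.426ms @ 68/7 + 1079.865ms (16/7)
13. 5669.291ms @ 12 + 377.953ms (4/5)
14. 6047.244ms @ 64/5 + 377.953ms (4/5)
15. 6425.197ms @ 68/5 + 377.953ms (4/5)
16. 6803.15ms @ 72/5 + 377.953ms (4/5)
17. 7181.102ms @ 76/5 + 377.953ms (4/5)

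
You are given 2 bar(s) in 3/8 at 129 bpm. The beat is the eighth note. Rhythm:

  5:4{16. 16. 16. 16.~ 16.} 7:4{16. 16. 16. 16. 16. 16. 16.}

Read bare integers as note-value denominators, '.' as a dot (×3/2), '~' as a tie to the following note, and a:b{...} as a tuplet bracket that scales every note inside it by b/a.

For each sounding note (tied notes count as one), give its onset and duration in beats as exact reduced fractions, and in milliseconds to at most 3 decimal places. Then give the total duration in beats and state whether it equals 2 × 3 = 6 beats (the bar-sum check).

1) 0.0ms=0b +279.07ms=3/5b
2) 279.07ms=3/5b +279.07ms=3/5b
3) 558.14ms=6/5b +279.07ms=3/5b
4) 837.209ms=9/5b +558.14ms=6/5b
5) 1395.349ms=3b +199.336ms=3/7b
6) 1594.684ms=24/7b +199.336ms=3/7b
7) 1794.02ms=27/7b +199.336ms=3/7b
8) 1993.355ms=30/7b +199.336ms=3/7b
9) 2192.691ms=33/7b +199.336ms=3/7b
10) 2392.027ms=36/7b +199.336ms=3/7b
11) 2591.362ms=39/7b +199.336ms=3/7b
Σ=6b of 6 (129bpm 3/8) — PASS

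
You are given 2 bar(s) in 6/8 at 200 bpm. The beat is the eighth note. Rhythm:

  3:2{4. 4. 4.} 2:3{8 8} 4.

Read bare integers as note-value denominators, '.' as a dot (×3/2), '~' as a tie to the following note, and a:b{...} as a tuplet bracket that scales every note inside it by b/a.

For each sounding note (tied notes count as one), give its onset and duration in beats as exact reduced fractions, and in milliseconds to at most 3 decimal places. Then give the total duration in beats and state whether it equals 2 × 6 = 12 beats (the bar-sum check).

1) 0.0ms=0b +600.0ms=2b
2) 600.0ms=2b +600.0ms=2b
3) 1200.0ms=4b +600.0ms=2b
4) 1800.0ms=6b +450.0ms=3/2b
5) 2250.0ms=15/2b +450.0ms=3/2b
6) 2700.0ms=9b +900.0ms=3b
Σ=12b of 12 (200bpm 6/8) — PASS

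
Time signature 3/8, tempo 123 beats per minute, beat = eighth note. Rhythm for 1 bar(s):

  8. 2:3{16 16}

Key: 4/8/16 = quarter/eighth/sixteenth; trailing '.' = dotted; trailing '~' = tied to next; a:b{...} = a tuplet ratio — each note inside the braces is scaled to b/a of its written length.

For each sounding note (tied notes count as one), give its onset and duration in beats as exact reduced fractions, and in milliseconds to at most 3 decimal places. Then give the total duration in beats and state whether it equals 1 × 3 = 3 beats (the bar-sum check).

1) 0.0ms=0b +731.707ms=3/2b
2) 731.707ms=3/2b +365.854ms=3/4b
3) 1097.561ms=9/4b +365.854ms=3/4b
Σ=3b of 3 (123bpm 3/8) — PASS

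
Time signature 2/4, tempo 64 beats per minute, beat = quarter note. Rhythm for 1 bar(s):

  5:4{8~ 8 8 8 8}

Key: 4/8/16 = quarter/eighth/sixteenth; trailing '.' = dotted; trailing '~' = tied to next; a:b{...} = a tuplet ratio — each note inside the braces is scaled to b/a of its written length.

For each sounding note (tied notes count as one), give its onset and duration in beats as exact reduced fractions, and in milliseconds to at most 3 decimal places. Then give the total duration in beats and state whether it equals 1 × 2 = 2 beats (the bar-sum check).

1) 0.0ms=0b +750.0ms=4/5b
2) 750.0ms=4/5b +375.0ms=2/5b
3) 1125.0ms=6/5b +375.0ms=2/5b
4) 1500.0ms=8/5b +375.0ms=2/5b
Σ=2b of 2 (64bpm 2/4) — PASS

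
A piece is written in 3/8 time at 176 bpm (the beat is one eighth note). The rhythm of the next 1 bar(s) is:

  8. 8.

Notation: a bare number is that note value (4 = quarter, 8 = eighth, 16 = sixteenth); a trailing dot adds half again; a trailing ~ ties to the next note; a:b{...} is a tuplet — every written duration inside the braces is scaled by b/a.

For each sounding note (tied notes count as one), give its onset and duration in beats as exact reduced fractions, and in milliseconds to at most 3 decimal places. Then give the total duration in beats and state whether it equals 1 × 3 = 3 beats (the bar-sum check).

1) 0.0ms=0b +511.364ms=3/2b
2) 511.364ms=3/2b +511.364ms=3/2b
Σ=3b of 3 (176bpm 3/8) — PASS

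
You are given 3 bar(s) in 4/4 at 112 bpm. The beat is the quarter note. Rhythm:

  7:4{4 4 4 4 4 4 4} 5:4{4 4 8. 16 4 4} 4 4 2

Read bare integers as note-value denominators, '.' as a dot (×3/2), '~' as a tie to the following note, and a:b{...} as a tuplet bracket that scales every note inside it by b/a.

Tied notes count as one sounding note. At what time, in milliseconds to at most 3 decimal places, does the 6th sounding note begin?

note 6 onset = 20/7b = 1530.612ms

1. 0.0ms @ 0 + 306.122ms (4/7)
2. 306.122ms @ 4/7 + 306.122ms (4/7)
3. 612.245ms @ 8/7 + 306.122ms (4/7)
4. 918.367ms @ 12/7 + 306.122ms (4/7)
5. 1224.49ms @ 16/7 + 306.122ms (4/7)
6. 1530.612ms @ 20/7 + 306.122ms (4/7)
7. 1836.735ms @ 24/7 + 306.122ms (4/7)
8. 2142.857ms @ 4 + 428.571ms (4/5)
9. 2571.429ms @ 24/5 + 428.571ms (4/5)
10. 3000.0ms @ 28/5 + 321.429ms (3/5)
11. 3321.429ms @ 31/5 + 107.143ms (1/5)
12. 3428.571ms @ 32/5 + 428.571ms (4/5)
13. 3857.143ms @ 36/5 + 428.571ms (4/5)
14. 4285.714ms @ 8 + 535.714ms (1)
15. 4821.429ms @ 9 + 535.714ms (1)
16. 5357.143ms @ 10 + 1071.429ms (2)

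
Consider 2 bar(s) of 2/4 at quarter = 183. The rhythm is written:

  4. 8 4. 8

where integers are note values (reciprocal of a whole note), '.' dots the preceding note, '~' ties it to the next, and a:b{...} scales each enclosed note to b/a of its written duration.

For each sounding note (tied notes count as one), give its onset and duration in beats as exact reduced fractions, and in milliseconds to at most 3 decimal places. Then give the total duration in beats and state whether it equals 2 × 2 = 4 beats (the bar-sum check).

1) 0.0ms=0b +491.803ms=3/2b
2) 491.803ms=3/2b +163.934ms=1/2b
3) 655.738ms=2b +491.803ms=3/2b
4) 1147.541ms=7/2b +163.934ms=1/2b
Σ=4b of 4 (183bpm 2/4) — PASS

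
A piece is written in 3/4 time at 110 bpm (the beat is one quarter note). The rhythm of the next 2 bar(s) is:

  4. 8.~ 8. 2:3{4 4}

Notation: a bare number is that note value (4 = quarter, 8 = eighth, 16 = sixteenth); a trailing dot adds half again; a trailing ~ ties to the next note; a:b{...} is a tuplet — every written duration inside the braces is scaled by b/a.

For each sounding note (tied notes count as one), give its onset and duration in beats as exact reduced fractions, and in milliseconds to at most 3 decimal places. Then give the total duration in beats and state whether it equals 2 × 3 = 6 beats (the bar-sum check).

1) 0.0ms=0b +818.182ms=3/2b
2) 818.182ms=3/2b +818.182ms=3/2b
3) 1636.364ms=3b +818.182ms=3/2b
4) 2454.545ms=9/2b +818.182ms=3/2b
Σ=6b of 6 (110bpm 3/4) — PASS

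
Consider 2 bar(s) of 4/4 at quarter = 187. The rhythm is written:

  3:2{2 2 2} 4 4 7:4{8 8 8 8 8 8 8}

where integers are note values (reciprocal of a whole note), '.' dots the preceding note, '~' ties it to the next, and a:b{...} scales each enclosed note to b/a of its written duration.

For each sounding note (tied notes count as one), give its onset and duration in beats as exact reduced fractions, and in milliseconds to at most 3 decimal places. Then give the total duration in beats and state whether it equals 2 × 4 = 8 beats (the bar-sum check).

1) 0.0ms=0b +427.807ms=4/3b
2) 427.807ms=4/3b +427.807ms=4/3b
3) 855.615ms=8/3b +427.807ms=4/3b
4) 1283.422ms=4b +320.856ms=1b
5) 1604.278ms=5b +320.856ms=1b
6) 1925.134ms=6b +91.673ms=2/7b
7) 2016.807ms=44/7b +91.673ms=2/7b
8) 2108.48ms=46/7b +91.673ms=2/7b
9) 2200.153ms=48/7b +91.673ms=2/7b
10) 2291.826ms=50/7b +91.673ms=2/7b
11) 2383.499ms=52/7b +91.673ms=2/7b
12) 2475.172ms=54/7b +91.673ms=2/7b
Σ=8b of 8 (187bpm 4/4) — PASS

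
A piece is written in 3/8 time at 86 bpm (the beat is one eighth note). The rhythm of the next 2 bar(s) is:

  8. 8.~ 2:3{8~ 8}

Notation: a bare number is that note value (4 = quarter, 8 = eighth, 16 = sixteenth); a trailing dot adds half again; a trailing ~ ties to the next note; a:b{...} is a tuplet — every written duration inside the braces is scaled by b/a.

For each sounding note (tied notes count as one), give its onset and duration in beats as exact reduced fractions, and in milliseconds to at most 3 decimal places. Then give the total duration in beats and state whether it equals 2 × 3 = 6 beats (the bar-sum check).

1) 0.0ms=0b +1046.512ms=3/2b
2) 1046.512ms=3/2b +3139.535ms=9/2b
Σ=6b of 6 (86bpm 3/8) — PASS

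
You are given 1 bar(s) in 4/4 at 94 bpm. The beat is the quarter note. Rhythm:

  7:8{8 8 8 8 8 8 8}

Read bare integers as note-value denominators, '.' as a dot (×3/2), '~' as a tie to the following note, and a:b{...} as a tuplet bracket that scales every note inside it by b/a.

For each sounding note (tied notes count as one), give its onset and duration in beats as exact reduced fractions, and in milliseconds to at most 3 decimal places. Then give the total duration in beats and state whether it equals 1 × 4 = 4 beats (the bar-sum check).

1) 0.0ms=0b +364.742ms=4/7b
2) 364.742ms=4/7b +364.742ms=4/7b
3) 729.483ms=8/7b +364.742ms=4/7b
4) 1094.225ms=12/7b +364.742ms=4/7b
5) 1458.967ms=16/7b +364.742ms=4/7b
6) 1823.708ms=20/7b +364.742ms=4/7b
7) 2188.45ms=24/7b +364.742ms=4/7b
Σ=4b of 4 (94bpm 4/4) — PASS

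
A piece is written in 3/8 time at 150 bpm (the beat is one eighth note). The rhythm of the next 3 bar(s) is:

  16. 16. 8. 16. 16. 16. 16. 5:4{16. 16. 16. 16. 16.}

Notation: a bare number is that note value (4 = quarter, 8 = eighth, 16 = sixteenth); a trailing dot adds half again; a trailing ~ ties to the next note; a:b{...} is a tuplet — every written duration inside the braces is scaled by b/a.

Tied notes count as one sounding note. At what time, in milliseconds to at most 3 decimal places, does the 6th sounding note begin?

note 6 onset = 9/2b = 1800.0ms

1. 0.0ms @ 0 + 300.0ms (3/4)
2. 300.0ms @ 3/4 + 300.0ms (3/4)
3. 600.0ms @ 3/2 + 600.0ms (3/2)
4. 1200.0ms @ 3 + 300.0ms (3/4)
5. 1500.0ms @ 15/4 + 300.0ms (3/4)
6. 1800.0ms @ 9/2 + 300.0ms (3/4)
7. 2100.0ms @ 21/4 + 300.0ms (3/4)
8. 2400.0ms @ 6 + 240.0ms (3/5)
9. 2640.0ms @ 33/5 + 240.0ms (3/5)
10. 2880.0ms @ 36/5 + 240.0ms (3/5)
11. 3120.0ms @ 39/5 + 240.0ms (3/5)
12. 3360.0ms @ 42/5 + 240.0ms (3/5)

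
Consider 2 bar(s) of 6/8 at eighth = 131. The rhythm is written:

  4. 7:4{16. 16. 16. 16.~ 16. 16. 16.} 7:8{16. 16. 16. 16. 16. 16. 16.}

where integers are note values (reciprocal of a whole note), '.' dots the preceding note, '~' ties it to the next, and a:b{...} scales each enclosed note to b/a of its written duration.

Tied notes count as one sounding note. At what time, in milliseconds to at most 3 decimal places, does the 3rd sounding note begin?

note 3 onset = 24/7b = 1570.338ms

1. 0.0ms @ 0 + 1374.046ms (3)
2. 1374.046ms @ 3 + 196.292ms (3/7)
3. 1570.338ms @ 24/7 + 196.292ms (3/7)
4. 1766.63ms @ 27/7 + 196.292ms (3/7)
5. 1962.923ms @ 30/7 + 392.585ms (6/7)
6. 2355.507ms @ 36/7 + 196.292ms (3/7)
7. 2551.799ms @ 39/7 + 196.292ms (3/7)
8. 2748.092ms @ 6 + 392.585ms (6/7)
9. 3140.676ms @ 48/7 + 392.585ms (6/7)
10. 3533.261ms @ 54/7 + 392.585ms (6/7)
11. 3925.845ms @ 60/7 + 392.585ms (6/7)
12. 4318.43ms @ 66/7 + 392.585ms (6/7)
13. 4711.014ms @ 72/7 + 392.585ms (6/7)
14. 5103.599ms @ 78/7 + 392.585ms (6/7)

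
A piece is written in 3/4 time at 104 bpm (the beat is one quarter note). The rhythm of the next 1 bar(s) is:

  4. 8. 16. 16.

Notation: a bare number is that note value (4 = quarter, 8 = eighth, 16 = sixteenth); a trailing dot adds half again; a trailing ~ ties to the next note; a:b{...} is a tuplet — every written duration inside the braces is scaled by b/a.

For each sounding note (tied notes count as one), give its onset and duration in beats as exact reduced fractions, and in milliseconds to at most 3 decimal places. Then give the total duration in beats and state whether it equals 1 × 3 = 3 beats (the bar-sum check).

1) 0.0ms=0b +865.385ms=3/2b
2) 865.385ms=3/2b +432.692ms=3/4b
3) 1298.077ms=9/4b +216.346ms=3/8b
4) 1514.423ms=21/8b +216.346ms=3/8b
Σ=3b of 3 (104bpm 3/4) — PASS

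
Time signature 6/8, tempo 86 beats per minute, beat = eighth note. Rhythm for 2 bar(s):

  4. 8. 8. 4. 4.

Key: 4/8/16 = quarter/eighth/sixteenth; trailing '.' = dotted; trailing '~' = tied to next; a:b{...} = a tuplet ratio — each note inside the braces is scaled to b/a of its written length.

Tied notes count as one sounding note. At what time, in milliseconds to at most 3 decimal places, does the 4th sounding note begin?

note 4 onset = 6b = 4186.047ms

1. 0.0ms @ 0 + 2093.023ms (3)
2. 2093.023ms @ 3 + 1046.512ms (3/2)
3. 3139.535ms @ 9/2 + 1046.512ms (3/2)
4. 4186.047ms @ 6 + 2093.023ms (3)
5. 6279.07ms @ 9 + 2093.023ms (3)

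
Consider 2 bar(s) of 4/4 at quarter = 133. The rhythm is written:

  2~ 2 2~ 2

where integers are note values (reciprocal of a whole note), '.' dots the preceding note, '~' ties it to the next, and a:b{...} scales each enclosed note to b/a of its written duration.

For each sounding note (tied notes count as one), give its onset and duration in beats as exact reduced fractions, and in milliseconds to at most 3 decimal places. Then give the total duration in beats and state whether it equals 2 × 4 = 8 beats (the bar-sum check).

1) 0.0ms=0b +1804.511ms=4b
2) 1804.511ms=4b +1804.511ms=4b
Σ=8b of 8 (133bpm 4/4) — PASS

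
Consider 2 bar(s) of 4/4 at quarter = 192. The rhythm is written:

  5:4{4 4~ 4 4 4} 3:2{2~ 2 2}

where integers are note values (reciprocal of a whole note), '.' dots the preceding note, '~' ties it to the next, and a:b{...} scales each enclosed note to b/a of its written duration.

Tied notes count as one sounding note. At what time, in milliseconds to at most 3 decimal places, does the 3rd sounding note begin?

1. 0.0ms @ 0 + 250.0ms (4/5)
2. 250.0ms @ 4/5 + 500.0ms (8/5)
3. 750.0ms @ 12/5 + 250.0ms (4/5)
4. 1000.0ms @ 16/5 + 250.0ms (4/5)
5. 1250.0ms @ 4 + 833.333ms (8/3)
6. 2083.333ms @ 20/3 + 416.667ms (4/3)

note 3 onset = 12/5b = 750.0ms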